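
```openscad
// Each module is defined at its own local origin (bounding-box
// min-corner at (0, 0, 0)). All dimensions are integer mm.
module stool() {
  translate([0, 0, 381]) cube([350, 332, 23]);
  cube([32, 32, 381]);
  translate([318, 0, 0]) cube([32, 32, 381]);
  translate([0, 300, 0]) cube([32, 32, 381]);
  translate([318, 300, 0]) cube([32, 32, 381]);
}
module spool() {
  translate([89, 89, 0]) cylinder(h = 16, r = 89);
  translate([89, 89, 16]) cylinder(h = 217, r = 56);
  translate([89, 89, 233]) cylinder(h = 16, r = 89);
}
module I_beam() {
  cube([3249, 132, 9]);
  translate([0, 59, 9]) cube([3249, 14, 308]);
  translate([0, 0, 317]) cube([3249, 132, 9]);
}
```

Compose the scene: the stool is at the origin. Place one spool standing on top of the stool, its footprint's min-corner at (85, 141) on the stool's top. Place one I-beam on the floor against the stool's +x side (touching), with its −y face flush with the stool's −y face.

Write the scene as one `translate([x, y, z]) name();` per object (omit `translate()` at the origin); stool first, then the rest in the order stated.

stool();
translate([85, 141, 404]) spool();
translate([350, 0, 0]) I_beam();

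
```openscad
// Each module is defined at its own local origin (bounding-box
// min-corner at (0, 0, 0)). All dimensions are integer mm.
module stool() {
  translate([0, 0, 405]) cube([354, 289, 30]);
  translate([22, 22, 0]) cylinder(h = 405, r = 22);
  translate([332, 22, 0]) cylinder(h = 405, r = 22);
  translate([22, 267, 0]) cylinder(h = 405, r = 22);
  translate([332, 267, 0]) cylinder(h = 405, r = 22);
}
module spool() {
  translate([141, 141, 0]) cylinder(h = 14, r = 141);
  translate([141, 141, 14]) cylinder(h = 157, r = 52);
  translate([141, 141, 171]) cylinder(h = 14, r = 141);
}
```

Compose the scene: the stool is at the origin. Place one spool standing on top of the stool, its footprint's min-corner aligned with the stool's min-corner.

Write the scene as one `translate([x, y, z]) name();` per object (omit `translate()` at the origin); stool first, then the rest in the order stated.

stool();
translate([0, 0, 435]) spool();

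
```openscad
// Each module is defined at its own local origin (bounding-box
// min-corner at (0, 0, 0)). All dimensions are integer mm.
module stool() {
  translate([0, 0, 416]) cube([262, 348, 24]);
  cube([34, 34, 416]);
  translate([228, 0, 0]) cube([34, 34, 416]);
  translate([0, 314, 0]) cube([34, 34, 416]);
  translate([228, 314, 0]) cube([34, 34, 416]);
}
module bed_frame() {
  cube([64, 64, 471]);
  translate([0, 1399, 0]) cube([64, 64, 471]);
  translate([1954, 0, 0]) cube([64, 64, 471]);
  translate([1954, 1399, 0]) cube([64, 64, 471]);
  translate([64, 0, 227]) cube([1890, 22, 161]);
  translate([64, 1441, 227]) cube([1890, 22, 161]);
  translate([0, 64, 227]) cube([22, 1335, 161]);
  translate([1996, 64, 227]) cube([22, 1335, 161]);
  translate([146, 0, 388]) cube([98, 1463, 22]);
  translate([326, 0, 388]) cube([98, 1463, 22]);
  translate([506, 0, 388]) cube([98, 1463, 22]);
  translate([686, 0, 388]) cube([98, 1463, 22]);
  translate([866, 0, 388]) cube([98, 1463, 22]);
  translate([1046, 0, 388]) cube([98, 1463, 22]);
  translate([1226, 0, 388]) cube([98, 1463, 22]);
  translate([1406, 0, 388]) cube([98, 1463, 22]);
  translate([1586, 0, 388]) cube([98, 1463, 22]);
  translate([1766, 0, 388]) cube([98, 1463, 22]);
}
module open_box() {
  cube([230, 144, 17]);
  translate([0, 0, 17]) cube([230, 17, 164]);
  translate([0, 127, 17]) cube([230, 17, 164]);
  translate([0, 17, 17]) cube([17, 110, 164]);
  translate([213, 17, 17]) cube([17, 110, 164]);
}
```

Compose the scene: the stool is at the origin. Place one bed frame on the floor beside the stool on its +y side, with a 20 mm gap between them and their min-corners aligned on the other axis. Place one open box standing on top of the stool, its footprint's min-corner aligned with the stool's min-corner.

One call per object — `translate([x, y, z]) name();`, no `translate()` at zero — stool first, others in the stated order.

stool();
translate([0, 368, 0]) bed_frame();
translate([0, 0, 440]) open_box();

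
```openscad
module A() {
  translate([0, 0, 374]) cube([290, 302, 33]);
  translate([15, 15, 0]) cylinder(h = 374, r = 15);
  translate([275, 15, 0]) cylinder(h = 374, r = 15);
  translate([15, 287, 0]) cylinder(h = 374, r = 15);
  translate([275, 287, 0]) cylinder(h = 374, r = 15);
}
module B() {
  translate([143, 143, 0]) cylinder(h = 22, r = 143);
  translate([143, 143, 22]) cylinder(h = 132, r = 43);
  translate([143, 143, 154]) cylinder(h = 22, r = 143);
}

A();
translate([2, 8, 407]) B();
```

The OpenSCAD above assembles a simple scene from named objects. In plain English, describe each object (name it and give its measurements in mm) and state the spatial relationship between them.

A is a four-legged stool. The seat is 290×302 mm, 33 mm thick, top at z = 407 mm. It stands on four round legs, each 30 mm in diameter, from z = 0 to the seat underside, each leg's axis is inset half a diameter from the nearest pair of seat edges (so the leg's bounding box is flush with the corner).

B is a spool: two coaxial disc flanges of radius 143 mm and thickness 22 mm, joined by a core cylinder of radius 43 mm and height 132 mm. The lower flange rests on z = 0 and the three cylinders share a vertical axis.

The spool is on top of the stool, centred.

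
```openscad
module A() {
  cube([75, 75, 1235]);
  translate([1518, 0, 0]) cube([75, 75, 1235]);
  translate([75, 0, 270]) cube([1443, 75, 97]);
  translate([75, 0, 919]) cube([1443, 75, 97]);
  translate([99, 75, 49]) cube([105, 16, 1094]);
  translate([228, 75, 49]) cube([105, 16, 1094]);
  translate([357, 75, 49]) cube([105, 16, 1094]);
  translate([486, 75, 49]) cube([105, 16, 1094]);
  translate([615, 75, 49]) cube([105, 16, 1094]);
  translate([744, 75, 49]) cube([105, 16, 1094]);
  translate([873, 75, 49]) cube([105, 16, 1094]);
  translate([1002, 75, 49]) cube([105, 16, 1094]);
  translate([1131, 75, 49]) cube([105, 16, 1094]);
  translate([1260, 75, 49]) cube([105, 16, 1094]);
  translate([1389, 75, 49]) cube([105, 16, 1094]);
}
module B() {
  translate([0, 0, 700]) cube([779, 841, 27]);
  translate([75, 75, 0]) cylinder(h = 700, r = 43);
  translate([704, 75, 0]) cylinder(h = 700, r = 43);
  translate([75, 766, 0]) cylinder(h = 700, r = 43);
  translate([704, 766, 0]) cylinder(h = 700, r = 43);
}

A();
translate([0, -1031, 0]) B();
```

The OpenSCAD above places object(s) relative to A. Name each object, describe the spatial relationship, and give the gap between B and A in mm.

The table's nearest face is 190 mm from the fence section's −y face.

A is a fence section. B is a table. The table is on the floor beside the fence section on its −y side. The gap between the table and the fence section is 190 mm.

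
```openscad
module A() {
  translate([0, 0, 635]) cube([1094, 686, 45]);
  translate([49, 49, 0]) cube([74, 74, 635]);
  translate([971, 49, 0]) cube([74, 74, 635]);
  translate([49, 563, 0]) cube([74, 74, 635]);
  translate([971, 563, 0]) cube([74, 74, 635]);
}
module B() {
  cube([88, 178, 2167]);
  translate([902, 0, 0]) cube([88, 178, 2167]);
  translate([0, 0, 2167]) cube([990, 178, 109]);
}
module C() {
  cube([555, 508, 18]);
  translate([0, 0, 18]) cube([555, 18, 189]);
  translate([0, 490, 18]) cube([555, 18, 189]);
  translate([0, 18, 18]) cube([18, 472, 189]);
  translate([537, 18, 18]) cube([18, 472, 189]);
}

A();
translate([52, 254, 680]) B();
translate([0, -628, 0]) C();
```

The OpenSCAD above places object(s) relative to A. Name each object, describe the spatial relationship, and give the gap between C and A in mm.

A is a table. B is a door frame. C is an open box. The door frame is on top of the table, centred. The open box is on the floor beside the table on its −y side. The gap between the open box and the table is 120 mm.

The open box's nearest face is 120 mm from the table's −y face.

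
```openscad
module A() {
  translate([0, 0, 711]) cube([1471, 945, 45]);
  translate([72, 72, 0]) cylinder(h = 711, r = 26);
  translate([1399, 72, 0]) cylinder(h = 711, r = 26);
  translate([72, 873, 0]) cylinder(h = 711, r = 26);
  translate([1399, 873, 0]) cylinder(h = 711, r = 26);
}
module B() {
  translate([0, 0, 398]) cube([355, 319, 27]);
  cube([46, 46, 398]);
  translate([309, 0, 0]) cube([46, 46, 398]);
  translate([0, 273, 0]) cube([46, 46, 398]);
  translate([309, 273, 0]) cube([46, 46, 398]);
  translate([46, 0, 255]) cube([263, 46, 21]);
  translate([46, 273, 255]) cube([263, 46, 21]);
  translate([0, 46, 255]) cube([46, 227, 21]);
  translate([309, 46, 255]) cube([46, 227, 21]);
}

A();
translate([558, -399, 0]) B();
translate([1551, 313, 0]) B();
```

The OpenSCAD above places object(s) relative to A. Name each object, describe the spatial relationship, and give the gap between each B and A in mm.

A is a table. B is a stool. Two stools sit around the table at the −y, +x sides. The gap between each stool and the table is 80 mm.

Each stool's nearest face is 80 mm from the table's bounding box.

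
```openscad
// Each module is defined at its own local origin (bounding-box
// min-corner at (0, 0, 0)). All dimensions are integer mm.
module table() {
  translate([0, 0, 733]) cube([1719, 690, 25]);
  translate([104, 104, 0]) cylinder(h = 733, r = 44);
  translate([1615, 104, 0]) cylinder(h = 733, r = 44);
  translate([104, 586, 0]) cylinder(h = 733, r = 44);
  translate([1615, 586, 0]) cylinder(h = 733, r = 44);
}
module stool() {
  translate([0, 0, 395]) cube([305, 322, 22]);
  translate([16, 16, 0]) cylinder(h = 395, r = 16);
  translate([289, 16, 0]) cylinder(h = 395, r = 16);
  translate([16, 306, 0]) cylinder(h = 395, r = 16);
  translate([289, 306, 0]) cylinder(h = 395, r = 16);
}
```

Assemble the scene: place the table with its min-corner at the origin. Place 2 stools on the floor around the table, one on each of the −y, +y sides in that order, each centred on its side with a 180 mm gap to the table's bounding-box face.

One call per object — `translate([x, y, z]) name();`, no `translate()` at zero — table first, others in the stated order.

table();
translate([707, -502, 0]) stool();
translate([707, 870, 0]) stool();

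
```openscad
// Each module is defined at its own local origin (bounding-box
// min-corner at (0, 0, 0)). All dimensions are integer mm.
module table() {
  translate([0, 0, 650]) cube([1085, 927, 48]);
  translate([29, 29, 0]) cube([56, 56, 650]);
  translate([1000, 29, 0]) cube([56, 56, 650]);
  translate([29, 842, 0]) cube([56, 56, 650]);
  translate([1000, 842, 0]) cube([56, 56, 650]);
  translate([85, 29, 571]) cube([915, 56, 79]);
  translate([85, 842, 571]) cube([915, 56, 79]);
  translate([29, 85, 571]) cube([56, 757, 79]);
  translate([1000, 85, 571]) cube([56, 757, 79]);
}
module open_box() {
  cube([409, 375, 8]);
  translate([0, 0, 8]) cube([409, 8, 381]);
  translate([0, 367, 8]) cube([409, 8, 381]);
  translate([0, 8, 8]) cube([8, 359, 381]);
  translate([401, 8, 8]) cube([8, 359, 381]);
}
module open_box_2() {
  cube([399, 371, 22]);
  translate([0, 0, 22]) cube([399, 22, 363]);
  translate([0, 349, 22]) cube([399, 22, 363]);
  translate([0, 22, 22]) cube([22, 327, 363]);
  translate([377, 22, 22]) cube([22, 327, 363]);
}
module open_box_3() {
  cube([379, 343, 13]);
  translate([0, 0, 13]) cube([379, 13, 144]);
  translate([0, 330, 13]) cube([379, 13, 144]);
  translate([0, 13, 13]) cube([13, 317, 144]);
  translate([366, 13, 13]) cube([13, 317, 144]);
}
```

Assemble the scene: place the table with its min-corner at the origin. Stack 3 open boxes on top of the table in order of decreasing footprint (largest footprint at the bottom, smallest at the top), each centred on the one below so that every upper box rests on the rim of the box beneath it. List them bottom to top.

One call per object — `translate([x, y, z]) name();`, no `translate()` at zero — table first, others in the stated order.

table();
translate([338, 276, 698]) open_box();
translate([343, 278, 1087]) open_box_2();
translate([353, 292, 1472]) open_box_3();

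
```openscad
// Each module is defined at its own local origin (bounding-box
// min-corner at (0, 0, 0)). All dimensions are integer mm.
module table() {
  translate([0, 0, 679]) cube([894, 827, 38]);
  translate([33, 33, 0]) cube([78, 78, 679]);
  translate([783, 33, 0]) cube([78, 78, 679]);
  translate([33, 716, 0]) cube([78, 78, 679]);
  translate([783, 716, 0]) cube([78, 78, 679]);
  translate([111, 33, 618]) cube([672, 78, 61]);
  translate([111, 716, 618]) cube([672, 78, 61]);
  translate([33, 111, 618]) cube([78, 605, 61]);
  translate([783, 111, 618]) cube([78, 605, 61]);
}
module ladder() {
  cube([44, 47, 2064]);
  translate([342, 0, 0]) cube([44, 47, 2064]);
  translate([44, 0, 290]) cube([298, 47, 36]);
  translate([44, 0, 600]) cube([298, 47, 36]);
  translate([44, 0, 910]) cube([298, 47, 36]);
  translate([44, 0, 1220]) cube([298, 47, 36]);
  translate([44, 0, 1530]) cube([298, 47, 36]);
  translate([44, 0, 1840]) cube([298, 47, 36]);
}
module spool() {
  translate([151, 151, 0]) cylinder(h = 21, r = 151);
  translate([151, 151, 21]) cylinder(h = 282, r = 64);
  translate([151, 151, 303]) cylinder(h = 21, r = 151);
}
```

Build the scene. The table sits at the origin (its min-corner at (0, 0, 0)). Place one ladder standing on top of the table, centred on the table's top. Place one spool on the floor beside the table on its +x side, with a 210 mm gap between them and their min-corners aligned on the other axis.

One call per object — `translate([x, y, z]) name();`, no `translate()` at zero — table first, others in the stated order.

table();
translate([254, 390, 717]) ladder();
translate([1104, 0, 0]) spool();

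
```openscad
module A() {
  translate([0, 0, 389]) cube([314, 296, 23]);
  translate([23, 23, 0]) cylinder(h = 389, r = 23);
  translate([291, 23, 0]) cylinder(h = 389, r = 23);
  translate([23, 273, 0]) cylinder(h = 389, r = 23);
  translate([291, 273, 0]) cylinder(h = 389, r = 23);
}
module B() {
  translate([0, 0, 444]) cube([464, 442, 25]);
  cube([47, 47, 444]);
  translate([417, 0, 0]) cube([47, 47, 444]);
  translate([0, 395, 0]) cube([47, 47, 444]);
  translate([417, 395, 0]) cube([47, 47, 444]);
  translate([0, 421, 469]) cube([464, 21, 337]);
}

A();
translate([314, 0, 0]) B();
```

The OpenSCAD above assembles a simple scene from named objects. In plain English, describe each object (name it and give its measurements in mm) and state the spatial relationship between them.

A is a four-legged stool. The seat is a 314×296×23 mm slab whose top surface is at z = 412 mm; four round legs, each 46 mm in diameter, run from the floor (z = 0) to the underside of the seat, each leg's axis is inset half a diameter from the nearest pair of seat edges (so the leg's bounding box is flush with the corner).

B is a chair. The seat is a 464×442×25 mm slab with its top at z = 469 mm, on four 47×47 mm corner legs (flush with the seat edges, standing on z = 0). A flat backrest 21 mm thick, 337 mm tall, spans the full seat width and rises from the seat top along its +y edge, rear face flush with the rear of the seat.

The chair is against the stool's +x side, with their −y faces flush.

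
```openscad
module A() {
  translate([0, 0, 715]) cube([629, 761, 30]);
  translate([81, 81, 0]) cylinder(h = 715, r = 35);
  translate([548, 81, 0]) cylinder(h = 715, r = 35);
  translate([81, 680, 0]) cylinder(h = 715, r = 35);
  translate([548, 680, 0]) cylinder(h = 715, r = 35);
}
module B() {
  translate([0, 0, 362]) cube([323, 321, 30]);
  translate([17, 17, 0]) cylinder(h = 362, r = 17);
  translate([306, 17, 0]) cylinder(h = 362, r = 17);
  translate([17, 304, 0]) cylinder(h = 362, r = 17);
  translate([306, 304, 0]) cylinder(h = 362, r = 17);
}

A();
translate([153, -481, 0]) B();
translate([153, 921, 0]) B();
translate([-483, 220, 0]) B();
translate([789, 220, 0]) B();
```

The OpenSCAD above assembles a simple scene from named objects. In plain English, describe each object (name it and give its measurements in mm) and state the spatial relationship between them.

A is a table with a 629×761 mm rectangular top, 30 mm thick, top surface at z = 745 mm, supported by four round legs of 70 mm diameter, each leg's bounding box inset 46 mm from the nearest pair of top edges, running from the floor.

B is a four-legged stool. The seat is 323×321 mm, 30 mm thick, top at z = 392 mm. It stands on four round legs, each 34 mm in diameter, from z = 0 to the seat underside, each leg's axis is inset half a diameter from the nearest pair of seat edges (so the leg's bounding box is flush with the corner).

Four stools sit around the table at the −y, +y, −x, +x sides.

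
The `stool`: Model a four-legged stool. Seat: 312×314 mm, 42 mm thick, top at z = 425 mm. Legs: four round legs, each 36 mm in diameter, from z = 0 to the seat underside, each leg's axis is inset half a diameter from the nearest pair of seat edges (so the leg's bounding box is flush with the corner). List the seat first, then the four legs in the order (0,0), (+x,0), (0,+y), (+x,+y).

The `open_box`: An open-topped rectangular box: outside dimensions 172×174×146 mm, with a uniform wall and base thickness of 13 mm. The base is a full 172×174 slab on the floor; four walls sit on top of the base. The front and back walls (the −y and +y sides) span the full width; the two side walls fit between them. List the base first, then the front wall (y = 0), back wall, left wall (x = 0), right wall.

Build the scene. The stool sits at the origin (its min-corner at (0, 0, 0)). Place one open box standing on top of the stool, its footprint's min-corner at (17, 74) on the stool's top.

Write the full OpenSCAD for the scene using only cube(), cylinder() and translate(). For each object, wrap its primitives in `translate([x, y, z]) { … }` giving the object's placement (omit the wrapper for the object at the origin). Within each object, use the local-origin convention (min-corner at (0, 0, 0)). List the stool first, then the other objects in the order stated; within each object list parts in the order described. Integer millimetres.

translate([0, 0, 383]) cube([312, 314, 42]);
translate([18, 18, 0]) cylinder(h = 383, r = 18);
translate([294, 18, 0]) cylinder(h = 383, r = 18);
translate([18, 296, 0]) cylinder(h = 383, r = 18);
translate([294, 296, 0]) cylinder(h = 383, r = 18);
translate([17, 74, 425]) {
  cube([172, 174, 13]);
  translate([0, 0, 13]) cube([172, 13, 133]);
  translate([0, 161, 13]) cube([172, 13, 133]);
  translate([0, 13, 13]) cube([13, 148, 133]);
  translate([159, 13, 13]) cube([13, 148, 133]);
}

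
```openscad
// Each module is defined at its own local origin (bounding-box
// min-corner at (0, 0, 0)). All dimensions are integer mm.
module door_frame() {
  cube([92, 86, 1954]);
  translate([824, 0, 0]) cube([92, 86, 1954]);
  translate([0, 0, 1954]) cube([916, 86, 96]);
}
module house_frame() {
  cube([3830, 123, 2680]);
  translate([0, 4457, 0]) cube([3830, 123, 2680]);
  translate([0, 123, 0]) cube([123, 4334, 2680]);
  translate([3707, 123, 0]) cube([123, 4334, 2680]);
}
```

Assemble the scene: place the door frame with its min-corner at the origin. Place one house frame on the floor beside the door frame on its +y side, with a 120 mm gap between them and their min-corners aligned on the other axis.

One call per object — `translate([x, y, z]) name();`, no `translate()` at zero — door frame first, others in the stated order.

door_frame();
translate([0, 206, 0]) house_frame();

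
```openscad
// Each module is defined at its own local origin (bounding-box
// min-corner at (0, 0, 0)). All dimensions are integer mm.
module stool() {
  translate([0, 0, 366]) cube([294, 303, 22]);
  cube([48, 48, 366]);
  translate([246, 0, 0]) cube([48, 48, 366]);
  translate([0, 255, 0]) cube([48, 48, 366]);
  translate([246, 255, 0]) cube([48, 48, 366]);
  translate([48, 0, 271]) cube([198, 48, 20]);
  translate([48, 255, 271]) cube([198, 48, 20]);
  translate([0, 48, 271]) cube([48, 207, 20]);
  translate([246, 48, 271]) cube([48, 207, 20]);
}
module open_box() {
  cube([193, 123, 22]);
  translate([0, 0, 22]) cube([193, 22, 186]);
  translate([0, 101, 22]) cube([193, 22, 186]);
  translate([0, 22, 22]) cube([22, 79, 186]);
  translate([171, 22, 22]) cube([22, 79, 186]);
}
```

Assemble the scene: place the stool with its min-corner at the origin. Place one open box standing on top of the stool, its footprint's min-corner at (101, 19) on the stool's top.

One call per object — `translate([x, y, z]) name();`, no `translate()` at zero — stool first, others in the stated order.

stool();
translate([101, 19, 388]) open_box();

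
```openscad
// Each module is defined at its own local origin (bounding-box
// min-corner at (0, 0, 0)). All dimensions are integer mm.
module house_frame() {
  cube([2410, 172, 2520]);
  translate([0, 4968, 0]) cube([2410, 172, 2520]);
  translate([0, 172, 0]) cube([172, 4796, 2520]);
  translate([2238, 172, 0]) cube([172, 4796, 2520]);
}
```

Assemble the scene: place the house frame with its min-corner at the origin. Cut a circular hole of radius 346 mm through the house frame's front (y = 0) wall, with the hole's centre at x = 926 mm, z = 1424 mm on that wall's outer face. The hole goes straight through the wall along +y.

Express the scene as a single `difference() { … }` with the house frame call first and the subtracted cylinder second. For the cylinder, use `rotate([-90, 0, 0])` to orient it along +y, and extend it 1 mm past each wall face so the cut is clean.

difference() {
  house_frame();
  translate([926, -1, 1424]) rotate([-90, 0, 0]) cylinder(h = 174, r = 346);
}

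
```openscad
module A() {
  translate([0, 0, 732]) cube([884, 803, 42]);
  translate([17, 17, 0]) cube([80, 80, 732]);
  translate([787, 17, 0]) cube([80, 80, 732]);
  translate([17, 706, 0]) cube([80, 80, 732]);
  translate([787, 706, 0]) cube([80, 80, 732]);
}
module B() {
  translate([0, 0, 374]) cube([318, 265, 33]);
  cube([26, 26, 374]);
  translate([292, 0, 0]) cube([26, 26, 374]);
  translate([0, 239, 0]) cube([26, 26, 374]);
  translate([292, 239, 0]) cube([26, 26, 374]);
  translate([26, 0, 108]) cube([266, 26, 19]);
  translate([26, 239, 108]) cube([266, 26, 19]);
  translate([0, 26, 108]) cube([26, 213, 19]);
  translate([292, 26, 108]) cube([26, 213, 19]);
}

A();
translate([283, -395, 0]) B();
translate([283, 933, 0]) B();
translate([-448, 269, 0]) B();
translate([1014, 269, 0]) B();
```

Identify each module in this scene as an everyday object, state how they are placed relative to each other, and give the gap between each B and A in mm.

Each stool's nearest face is 130 mm from the table's bounding box.

A is a table. B is a stool. Four stools sit around the table at the −y, +y, −x, +x sides. The gap between each stool and the table is 130 mm.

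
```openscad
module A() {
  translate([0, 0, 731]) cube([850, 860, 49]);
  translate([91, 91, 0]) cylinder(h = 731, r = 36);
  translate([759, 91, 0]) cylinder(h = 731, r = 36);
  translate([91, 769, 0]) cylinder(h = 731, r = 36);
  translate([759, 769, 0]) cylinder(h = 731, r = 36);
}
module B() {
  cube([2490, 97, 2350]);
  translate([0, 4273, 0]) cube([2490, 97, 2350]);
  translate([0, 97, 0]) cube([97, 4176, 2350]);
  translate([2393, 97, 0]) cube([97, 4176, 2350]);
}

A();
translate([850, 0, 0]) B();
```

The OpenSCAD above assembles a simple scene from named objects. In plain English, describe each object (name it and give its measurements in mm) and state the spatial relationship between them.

A is a table with a 850×860 mm rectangular top, 49 mm thick, top surface at z = 780 mm, supported by four round legs of 72 mm diameter, each leg's bounding box inset 55 mm from the nearest pair of top edges, running from the floor.

B is the wall frame of a small rectangular building: four walls, each 2350 mm tall and 97 mm thick, enclosing a footprint 2490 mm (x) by 4370 mm (y) outside-to-outside, with no floor or roof. The front and back walls (the −y and +y sides) span the full width; the two side walls fit between them.

The house frame is against the table's +x side, with their −y faces flush.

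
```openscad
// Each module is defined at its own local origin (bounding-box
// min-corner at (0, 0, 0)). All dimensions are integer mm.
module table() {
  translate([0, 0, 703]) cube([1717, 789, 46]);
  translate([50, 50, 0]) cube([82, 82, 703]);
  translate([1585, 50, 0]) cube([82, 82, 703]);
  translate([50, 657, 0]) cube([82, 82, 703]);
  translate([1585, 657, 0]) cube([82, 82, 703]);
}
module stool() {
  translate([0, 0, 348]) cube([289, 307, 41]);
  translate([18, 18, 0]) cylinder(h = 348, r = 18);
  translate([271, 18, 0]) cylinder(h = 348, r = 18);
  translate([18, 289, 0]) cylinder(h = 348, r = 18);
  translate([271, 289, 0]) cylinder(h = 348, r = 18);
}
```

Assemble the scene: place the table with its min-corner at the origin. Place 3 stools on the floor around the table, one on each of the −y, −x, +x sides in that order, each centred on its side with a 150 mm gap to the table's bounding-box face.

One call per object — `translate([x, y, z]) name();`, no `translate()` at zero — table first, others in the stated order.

table();
translate([714, -457, 0]) stool();
translate([-439, 241, 0]) stool();
translate([1867, 241, 0]) stool();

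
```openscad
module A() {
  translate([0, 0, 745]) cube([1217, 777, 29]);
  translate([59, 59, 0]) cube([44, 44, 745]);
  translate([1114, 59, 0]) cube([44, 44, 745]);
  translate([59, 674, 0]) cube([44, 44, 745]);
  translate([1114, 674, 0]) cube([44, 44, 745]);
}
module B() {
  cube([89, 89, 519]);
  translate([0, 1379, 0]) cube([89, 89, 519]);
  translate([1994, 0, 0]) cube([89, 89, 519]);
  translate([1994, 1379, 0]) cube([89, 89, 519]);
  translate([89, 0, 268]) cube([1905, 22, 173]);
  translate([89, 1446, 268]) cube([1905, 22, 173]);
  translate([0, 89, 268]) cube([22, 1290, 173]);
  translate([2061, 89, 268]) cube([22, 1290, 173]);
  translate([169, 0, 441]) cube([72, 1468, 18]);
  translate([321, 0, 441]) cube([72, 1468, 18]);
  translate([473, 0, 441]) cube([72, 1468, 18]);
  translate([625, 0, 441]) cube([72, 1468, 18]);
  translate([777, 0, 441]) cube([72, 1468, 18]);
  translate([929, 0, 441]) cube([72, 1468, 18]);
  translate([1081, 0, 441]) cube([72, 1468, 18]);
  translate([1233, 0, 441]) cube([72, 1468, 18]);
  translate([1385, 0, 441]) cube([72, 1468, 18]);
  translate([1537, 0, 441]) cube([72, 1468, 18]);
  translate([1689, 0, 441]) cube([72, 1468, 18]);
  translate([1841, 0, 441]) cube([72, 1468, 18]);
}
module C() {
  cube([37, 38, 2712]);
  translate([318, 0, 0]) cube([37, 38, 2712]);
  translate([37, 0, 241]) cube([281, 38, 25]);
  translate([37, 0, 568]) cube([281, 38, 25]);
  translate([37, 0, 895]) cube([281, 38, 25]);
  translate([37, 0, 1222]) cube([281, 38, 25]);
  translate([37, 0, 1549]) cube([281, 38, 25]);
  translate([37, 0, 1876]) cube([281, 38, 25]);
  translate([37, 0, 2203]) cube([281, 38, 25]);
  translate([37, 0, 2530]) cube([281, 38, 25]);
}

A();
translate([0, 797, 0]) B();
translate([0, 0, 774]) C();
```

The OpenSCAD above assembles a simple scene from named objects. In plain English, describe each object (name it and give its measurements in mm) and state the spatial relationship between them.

A is a rectangular dining table. The top is 1217×777×29 mm with its upper surface at z = 774 mm. It stands on four 44×44 mm square legs, each inset 59 mm from the nearest pair of top edges, running from the floor to the underside of the top.

B is a bed frame 2083 mm long (x) by 1468 mm wide (y). Four 89×89 mm corner posts, 519 mm tall, at the corners of the footprint. Four rails of 22 mm thickness and 173 mm height run between adjacent posts with their undersides at z = 268 mm, their outer faces flush with the outside of the frame (the two x-running rails run between the posts' inner faces; the two y-running rails run between the posts' inner faces). 12 slats, each 72 mm wide (x) and 18 mm thick, lie across the top of the two x-running rails, running the full 1468 mm width of the frame in y; the slats are evenly spaced along x between the inner faces of the end posts with equal gaps (rounded down to the nearest mm) at the −x end and between each pair — any rounding remainder accumulates at the +x end.

C is a straight ladder. Two 37×38 mm vertical rails, 2712 mm tall, stand 355 mm apart (outside-to-outside) with their front faces coplanar on the −y side. 8 rungs, each 38 mm deep and 25 mm tall, span between the inner faces of the rails, front faces flush with the rails. The lowest rung's underside is at z = 241 mm and rungs are spaced 327 mm apart (underside to underside).

The bed frame is on the floor beside the table on its +y side. The ladder is on top of the table.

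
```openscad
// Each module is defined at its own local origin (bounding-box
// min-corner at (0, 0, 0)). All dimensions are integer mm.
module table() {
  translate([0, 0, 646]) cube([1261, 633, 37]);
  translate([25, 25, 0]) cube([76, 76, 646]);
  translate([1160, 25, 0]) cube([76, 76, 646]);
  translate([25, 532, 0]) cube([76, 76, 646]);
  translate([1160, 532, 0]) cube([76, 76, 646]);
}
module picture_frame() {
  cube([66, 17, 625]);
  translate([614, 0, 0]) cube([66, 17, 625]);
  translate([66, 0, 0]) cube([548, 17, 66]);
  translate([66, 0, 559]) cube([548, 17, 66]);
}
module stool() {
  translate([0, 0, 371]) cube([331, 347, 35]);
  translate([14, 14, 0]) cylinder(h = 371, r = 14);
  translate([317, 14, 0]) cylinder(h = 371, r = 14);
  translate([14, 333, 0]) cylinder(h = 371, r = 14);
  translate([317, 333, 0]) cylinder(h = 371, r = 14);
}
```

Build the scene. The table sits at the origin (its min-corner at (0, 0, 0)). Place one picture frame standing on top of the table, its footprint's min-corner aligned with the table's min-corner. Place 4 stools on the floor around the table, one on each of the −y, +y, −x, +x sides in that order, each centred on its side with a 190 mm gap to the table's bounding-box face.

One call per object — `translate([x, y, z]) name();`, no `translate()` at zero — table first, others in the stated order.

table();
translate([0, 0, 683]) picture_frame();
translate([465, -537, 0]) stool();
translate([465, 823, 0]) stool();
translate([-521, 143, 0]) stool();
translate([1451, 143, 0]) stool();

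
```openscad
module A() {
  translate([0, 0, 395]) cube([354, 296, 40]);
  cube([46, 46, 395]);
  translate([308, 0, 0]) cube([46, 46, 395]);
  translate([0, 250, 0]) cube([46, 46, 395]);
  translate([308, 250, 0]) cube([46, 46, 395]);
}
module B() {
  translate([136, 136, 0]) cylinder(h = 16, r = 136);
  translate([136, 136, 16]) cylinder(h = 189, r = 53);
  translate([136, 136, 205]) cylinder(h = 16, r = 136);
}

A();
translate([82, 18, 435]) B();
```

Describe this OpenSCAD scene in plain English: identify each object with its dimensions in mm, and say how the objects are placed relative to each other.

A is a four-legged stool. The seat is a 354×296×40 mm slab whose top surface is at z = 435 mm; four square legs, each 46×46 mm in cross-section, run from the floor (z = 0) to the underside of the seat, each flush with a corner of the seat.

B is a spool: two coaxial disc flanges of radius 136 mm and thickness 16 mm, joined by a core cylinder of radius 53 mm and height 189 mm. The lower flange rests on z = 0 and the three cylinders share a vertical axis.

The spool is on top of the stool.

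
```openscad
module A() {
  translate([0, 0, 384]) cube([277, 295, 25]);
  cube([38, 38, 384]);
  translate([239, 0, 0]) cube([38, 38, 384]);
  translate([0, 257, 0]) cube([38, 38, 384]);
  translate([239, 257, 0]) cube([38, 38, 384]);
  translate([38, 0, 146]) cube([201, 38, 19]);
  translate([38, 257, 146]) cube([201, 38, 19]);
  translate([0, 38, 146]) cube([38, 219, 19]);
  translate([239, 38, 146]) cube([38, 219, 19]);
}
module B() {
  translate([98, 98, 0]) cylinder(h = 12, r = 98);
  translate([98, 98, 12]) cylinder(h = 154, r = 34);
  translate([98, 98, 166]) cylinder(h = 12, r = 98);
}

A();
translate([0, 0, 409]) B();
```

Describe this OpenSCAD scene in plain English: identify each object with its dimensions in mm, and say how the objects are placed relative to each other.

A is a simple wooden stool: a rectangular seat 277 mm (x) by 295 mm (y), 25 mm thick, top face at z = 409 mm, on four square legs, each 38×38 mm in cross-section. The legs rest on z = 0, each flush with a corner of the seat. Four stretchers, 38 mm wide and 19 mm tall, connect adjacent legs with their undersides at z = 146 mm, each running between the inner faces of the legs it joins and aligned with the legs' outer faces on the other axis.

B is a spool: two coaxial disc flanges of radius 98 mm and thickness 12 mm, joined by a core cylinder of radius 34 mm and height 154 mm. The lower flange rests on z = 0 and the three cylinders share a vertical axis.

The spool is on top of the stool.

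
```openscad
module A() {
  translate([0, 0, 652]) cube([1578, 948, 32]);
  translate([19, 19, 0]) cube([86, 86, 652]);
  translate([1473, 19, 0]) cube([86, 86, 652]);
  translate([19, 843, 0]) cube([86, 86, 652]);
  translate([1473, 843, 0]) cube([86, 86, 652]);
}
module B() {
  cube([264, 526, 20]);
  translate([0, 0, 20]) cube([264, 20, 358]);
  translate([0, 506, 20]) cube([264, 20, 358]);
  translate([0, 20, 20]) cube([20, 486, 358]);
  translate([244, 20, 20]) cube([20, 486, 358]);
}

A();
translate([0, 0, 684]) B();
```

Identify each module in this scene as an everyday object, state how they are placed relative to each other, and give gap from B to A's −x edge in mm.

The open box's min-x is at 0; the table's min-x is 0; gap = 0 mm.

A is a table. B is an open box. The open box is on top of the table. The gap from the open box to the table's −x edge is 0 mm.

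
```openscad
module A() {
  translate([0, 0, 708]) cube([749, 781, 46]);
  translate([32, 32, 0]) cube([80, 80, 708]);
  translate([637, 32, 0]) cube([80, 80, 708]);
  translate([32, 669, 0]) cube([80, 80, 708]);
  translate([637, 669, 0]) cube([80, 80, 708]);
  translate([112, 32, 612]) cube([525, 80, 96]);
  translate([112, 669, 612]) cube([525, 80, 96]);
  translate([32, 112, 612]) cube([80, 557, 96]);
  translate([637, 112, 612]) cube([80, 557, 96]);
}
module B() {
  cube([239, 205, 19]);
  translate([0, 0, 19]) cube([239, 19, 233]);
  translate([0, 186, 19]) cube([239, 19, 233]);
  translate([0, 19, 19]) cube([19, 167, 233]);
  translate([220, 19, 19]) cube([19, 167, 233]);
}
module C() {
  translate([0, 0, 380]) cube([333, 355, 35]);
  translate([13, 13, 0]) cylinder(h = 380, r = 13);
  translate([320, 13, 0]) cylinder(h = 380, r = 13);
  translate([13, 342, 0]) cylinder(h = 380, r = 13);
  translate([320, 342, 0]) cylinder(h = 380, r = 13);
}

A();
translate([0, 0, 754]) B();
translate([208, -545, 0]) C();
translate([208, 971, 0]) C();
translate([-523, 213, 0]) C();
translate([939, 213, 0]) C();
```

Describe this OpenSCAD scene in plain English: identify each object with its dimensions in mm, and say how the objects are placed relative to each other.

A is a table with a 749×781 mm rectangular top, 46 mm thick, top surface at z = 754 mm, supported by four 80×80 mm square legs, each inset 32 mm from the nearest pair of top edges, running from the floor. Four apron rails, 80 mm thick and 96 mm tall, run between adjacent legs with their top edges flush with the underside of the top and their outer faces flush with the legs' outer faces.

B is an open-topped rectangular box: outside dimensions 239×205×252 mm, with a uniform wall and base thickness of 19 mm. The base is a full 239×205 slab on the floor; four walls sit on top of the base. The front and back walls (the −y and +y sides) span the full width; the two side walls fit between them.

C is a simple wooden stool: a rectangular seat 333 mm (x) by 355 mm (y), 35 mm thick, top face at z = 415 mm, on four round legs, each 26 mm in diameter. The legs rest on z = 0, each leg's axis is inset half a diameter from the nearest pair of seat edges (so the leg's bounding box is flush with the corner).

The open box is on top of the table. Four stools sit around the table at the −y, +y, −x, +x sides.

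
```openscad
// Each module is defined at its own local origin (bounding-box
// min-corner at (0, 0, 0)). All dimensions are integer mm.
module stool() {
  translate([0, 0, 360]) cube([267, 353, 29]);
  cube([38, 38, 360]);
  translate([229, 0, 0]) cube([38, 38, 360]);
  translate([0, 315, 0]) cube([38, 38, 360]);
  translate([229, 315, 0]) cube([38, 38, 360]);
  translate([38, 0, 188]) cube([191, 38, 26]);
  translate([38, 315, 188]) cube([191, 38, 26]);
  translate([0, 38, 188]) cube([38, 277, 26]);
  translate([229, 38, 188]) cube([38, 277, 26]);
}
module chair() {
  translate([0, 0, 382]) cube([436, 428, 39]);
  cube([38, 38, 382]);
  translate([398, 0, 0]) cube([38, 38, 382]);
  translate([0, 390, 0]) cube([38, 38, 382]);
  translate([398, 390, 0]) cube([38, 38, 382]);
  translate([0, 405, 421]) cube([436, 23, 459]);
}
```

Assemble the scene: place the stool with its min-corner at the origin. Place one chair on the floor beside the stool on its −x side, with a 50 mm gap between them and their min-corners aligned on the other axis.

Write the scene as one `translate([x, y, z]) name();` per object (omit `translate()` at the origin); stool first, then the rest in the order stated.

stool();
translate([-486, 0, 0]) chair();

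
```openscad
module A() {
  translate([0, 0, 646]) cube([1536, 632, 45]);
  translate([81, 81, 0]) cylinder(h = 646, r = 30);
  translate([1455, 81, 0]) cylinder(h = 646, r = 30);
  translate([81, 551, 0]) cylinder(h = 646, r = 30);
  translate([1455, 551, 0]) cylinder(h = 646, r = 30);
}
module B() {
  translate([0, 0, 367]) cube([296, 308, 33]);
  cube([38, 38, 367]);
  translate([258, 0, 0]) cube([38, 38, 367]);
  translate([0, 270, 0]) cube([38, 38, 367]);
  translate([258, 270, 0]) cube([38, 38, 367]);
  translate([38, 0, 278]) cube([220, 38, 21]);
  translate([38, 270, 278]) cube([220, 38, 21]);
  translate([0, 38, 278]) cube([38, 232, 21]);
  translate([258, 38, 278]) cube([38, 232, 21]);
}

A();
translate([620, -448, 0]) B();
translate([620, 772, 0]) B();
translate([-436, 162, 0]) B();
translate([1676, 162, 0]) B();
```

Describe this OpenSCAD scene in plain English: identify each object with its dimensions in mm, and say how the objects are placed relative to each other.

A is a rectangular dining table. The top is 1536×632×45 mm with its upper surface at z = 691 mm. It stands on four round legs of 60 mm diameter, each leg's bounding box inset 51 mm from the nearest pair of top edges, running from the floor to the underside of the top.

B is a simple wooden stool: a rectangular seat 296 mm (x) by 308 mm (y), 33 mm thick, top face at z = 400 mm, on four square legs, each 38×38 mm in cross-section. The legs rest on z = 0, each flush with a corner of the seat. Four stretchers, 38 mm wide and 21 mm tall, connect adjacent legs with their undersides at z = 278 mm, each running between the inner faces of the legs it joins and aligned with the legs' outer faces on the other axis.

Four stools sit around the table at the −y, +y, −x, +x sides.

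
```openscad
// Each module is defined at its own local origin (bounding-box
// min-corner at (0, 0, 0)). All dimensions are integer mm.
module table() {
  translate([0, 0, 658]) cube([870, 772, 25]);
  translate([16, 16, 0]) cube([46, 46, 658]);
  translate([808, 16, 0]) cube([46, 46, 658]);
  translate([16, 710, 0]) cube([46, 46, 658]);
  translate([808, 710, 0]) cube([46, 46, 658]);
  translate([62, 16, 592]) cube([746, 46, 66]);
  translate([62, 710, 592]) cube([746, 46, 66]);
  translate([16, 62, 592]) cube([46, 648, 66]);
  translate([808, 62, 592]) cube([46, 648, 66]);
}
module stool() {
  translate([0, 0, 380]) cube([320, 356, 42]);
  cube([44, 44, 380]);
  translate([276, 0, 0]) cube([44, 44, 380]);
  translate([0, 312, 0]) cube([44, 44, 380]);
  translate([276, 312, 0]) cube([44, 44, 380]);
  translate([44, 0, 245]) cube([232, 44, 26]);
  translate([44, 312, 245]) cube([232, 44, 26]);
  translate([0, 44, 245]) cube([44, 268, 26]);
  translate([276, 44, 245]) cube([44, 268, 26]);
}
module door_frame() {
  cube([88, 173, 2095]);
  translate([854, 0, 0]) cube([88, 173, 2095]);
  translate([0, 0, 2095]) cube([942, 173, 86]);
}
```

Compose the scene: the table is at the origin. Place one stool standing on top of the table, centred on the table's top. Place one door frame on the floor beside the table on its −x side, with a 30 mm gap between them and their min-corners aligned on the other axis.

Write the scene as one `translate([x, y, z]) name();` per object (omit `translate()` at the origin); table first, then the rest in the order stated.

table();
translate([275, 208, 683]) stool();
translate([-972, 0, 0]) door_frame();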